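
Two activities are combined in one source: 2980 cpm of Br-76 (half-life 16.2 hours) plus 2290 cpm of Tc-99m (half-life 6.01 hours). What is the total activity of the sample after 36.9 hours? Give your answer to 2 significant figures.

Br-76: 2980 × (1/2)^(36.9/16.2) = 2980 × (1/2)^2.2778 ≈ 614.52 cpm.
Tc-99m: 2290 × (1/2)^(36.9/6.01) = 2290 × (1/2)^6.1398 ≈ 32.477 cpm.
Total = 614.52 + 32.477 ≈ 647 cpm.

650 cpm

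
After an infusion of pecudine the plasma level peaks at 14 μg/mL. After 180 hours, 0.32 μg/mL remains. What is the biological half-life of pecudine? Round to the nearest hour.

A/A₀ = 0.32/14 ≈ 0.022857.
n = log₂(43.75) ≈ 5.4512 half-lives elapsed in 180 hours.
t½ = 180/5.4512 ≈ 33.02 hours.

33 hours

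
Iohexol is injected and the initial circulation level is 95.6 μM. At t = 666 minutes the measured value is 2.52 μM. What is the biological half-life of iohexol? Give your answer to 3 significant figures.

127 minutes

A/A₀ = 2.52/95.6 ≈ 0.02636.
n = log₂(37.937) ≈ 5.2455 half-lives elapsed in 666 minutes.
t½ = 666/5.2455 ≈ 126.97 minutes.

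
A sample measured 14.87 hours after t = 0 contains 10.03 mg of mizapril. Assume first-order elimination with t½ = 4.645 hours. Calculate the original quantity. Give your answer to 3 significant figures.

Number of half-lives elapsed: n = 14.87/4.645 ≈ 3.2013.
A₀ = A × 2^n = 10.03 × 2^3.2013 = 10.03 × 9.1978 ≈ 92.254 mg.

92.3 mg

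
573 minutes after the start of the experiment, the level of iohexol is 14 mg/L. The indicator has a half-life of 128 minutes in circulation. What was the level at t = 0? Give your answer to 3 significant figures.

Number of half-lives elapsed: n = 573/128 ≈ 4.4766.
A₀ = A × 2^n = 14 × 2^4.4766 = 14 × 22.263 ≈ 311.68 mg/L.

312 mg/L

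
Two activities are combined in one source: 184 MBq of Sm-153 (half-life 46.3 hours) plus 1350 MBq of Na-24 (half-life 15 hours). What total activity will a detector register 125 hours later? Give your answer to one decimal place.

32.5 MBq

Sm-153: 184 × (1/2)^(125/46.3) = 184 × (1/2)^2.6998 ≈ 28.321 MBq.
Na-24: 1350 × (1/2)^(125/15) = 1350 × (1/2)^8.3333 ≈ 4.1855 MBq.
Total = 28.321 + 4.1855 ≈ 32.506 MBq.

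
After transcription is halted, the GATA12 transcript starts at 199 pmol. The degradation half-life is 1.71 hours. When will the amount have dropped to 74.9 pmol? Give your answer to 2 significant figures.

Fraction remaining = 74.9/199 ≈ 0.37638.
n = log₂(199/74.9) = ln(2.6569)/ln 2 ≈ 1.4097 half-lives.
t = n × t½ = 1.4097 × 1.71 ≈ 2.4106 hours.

2.4 hours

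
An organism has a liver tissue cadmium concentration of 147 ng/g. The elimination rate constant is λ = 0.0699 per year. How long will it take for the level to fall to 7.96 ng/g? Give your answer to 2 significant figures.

t½ = ln 2 / λ = 0.69315 / 0.0699 ≈ 9.9163 years.
Fraction remaining = 7.96/147 ≈ 0.05415.
n = log₂(147/7.96) = ln(18.467)/ln 2 ≈ 4.2069 half-lives.
t = n × t½ = 4.2069 × 9.9163 ≈ 41.717 years.

42 years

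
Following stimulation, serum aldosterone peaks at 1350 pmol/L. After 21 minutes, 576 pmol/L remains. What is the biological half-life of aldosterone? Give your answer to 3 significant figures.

17.1 minutes

A/A₀ = 576/1350 ≈ 0.42667.
n = log₂(2.3438) ≈ 1.2288 half-lives elapsed in 21 minutes.
t½ = 21/1.2288 ≈ 17.09 minutes.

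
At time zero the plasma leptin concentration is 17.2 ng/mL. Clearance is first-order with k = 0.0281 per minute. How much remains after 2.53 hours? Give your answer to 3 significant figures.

t½ = ln 2 / k = 0.69315 / 0.0281 ≈ 24.667 minutes.
Convert the elapsed time: 2.53 hours = 151.8 minutes.
Number of half-lives: n = 151.8/24.667 ≈ 6.1539.
Remaining = 17.2 × (1/2)^6.1539 = 17.2 × 0.014044 ≈ 0.24155 ng/mL.

0.242 ng/mL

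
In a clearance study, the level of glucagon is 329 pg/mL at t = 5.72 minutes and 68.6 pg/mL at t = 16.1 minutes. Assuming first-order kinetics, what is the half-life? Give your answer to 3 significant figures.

Over Δt = 16.1 − 5.72 = 10.38 minutes, the level fell by a factor of 329/68.6 ≈ 4.7959.
n = log₂(4.7959) ≈ 2.2618 half-lives, so t½ = 10.38/2.2618 ≈ 4.5893 minutes.

4.59 minutes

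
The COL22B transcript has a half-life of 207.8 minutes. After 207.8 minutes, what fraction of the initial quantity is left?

0.5

n = 207.8/207.8 ≈ 1 half-life.
Fraction remaining = (1/2)^1 ≈ 0.5.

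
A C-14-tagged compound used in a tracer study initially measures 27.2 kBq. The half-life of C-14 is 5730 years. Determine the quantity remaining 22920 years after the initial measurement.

1.7 kBq

Elapsed time is 4 half-lives (22920/5730).
Each half-life halves the amount: 27.2 × (1/2)^4 = 27.2/16 = 1.7 kBq.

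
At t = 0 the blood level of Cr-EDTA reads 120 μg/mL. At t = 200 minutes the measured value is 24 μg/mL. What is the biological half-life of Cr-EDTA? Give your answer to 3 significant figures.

A/A₀ = 24/120 ≈ 0.2.
n = log₂(5) ≈ 2.3219 half-lives elapsed in 200 minutes.
t½ = 200/2.3219 ≈ 86.135 minutes.

86.1 minutes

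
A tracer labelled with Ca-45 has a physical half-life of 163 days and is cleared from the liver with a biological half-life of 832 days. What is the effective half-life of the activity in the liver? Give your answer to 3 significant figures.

136 days

1/t_eff = 1/t_phys + 1/t_biol = 1/163 + 1/832 = 0.0073369 per day.
t_eff = 163 × 832 / (163 + 832) ≈ 136.3 days.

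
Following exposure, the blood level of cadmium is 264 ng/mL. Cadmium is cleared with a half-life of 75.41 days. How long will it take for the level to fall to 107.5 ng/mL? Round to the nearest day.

98 days

Fraction remaining = 107.5/264 ≈ 0.4072.
n = log₂(264/107.5) = ln(2.4558)/ln 2 ≈ 1.2962 half-lives.
t = n × t½ = 1.2962 × 75.41 ≈ 97.747 days.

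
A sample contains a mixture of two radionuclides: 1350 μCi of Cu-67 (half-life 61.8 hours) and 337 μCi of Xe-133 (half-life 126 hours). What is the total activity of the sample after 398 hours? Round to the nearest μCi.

Cu-67: 1350 × (1/2)^(398/61.8) = 1350 × (1/2)^6.4401 ≈ 15.548 μCi.
Xe-133: 337 × (1/2)^(398/126) = 337 × (1/2)^3.1587 ≈ 37.736 μCi.
Total = 15.548 + 37.736 ≈ 53.284 μCi.

53 μCi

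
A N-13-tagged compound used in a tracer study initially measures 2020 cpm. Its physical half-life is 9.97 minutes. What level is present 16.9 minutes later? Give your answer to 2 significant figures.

Number of half-lives: n = 16.9/9.97 ≈ 1.6951.
Remaining = 2020 × (1/2)^1.6951 = 2020 × 0.30884 ≈ 623.85 cpm.

620 cpm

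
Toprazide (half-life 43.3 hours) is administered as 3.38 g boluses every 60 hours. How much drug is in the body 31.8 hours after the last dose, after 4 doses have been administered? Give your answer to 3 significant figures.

3.22 g

The 4 doses were given 211.8, 151.8, 91.8, 31.8 hours ago.
Total = 3.38·(1/2)^(211.8/43.3) + 3.38·(1/2)^(151.8/43.3) + 3.38·(1/2)^(91.8/43.3) + 3.38·(1/2)^(31.8/43.3)
      = 0.11388 + 0.29756 + 0.77751 + 2.0316 ≈ 3.2205 g.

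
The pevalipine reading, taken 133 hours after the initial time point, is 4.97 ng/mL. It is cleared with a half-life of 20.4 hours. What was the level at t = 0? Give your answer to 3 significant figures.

Number of half-lives elapsed: n = 133/20.4 ≈ 6.5196.
A₀ = A × 2^n = 4.97 × 2^6.5196 = 4.97 × 91.748 ≈ 455.99 ng/mL.

456 ng/mL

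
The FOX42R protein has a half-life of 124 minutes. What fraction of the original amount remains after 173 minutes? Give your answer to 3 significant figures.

0.380

n = 173/124 ≈ 1.3952 half-lives.
Fraction remaining = (1/2)^1.3952 ≈ 0.3802.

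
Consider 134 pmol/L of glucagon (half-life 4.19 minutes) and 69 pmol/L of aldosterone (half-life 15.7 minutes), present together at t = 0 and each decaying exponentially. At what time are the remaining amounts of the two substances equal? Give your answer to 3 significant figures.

Set 134·(1/2)^(t/4.19) = 69·(1/2)^(t/15.7).
Taking log₂: log₂(134/69) = t·(1/4.19 − 1/15.7).
log₂(1.942) = 0.95756; 1/4.19 − 1/15.7 = 0.17497.
t = 0.95756 / 0.17497 ≈ 5.4728 minutes.

5.47 minutes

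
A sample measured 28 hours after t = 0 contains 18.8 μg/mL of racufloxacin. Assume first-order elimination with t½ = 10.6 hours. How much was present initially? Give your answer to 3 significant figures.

117 μg/mL

Number of half-lives elapsed: n = 28/10.6 ≈ 2.6415.
A₀ = A × 2^n = 18.8 × 2^2.6415 = 18.8 × 6.2398 ≈ 117.31 μg/mL.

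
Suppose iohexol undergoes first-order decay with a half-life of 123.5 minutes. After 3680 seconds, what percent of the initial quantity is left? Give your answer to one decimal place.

70.9%

3680 seconds = 61.3333 minutes.
n = 61.3333/123.5 ≈ 0.49663 half-lives.
Fraction remaining = (1/2)^0.49663 ≈ 0.70876, i.e. 70.876%.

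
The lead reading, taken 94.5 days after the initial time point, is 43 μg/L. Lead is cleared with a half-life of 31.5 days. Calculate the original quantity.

344 μg/L

Number of half-lives elapsed: n = 94.5/31.5 ≈ 3.
A₀ = A × 2^n = 43 × 2^3 = 43 × 8 ≈ 344 μg/L.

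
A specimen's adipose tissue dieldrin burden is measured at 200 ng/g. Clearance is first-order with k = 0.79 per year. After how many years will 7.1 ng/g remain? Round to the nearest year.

4 years

t½ = ln 2 / k = 0.69315 / 0.79 ≈ 0.8774 years.
Fraction remaining = 7.1/200 ≈ 0.0355.
n = log₂(200/7.1) = ln(28.169)/ln 2 ≈ 4.816 half-lives.
t = n × t½ = 4.816 × 0.8774 ≈ 4.2256 years.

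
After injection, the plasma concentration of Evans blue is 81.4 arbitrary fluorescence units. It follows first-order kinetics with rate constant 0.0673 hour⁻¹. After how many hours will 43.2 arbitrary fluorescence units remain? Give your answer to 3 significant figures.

9.41 hours

t½ = ln 2 / λ = 0.69315 / 0.0673 ≈ 10.299 hours.
Fraction remaining = 43.2/81.4 ≈ 0.53071.
n = log₂(81.4/43.2) = ln(1.8843)/ln 2 ≈ 0.914 half-lives.
t = n × t½ = 0.914 × 10.299 ≈ 9.4136 hours.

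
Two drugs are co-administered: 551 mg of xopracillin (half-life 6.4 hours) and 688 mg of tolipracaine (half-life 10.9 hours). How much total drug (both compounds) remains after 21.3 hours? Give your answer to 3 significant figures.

232 mg

xopracillin: 551 × (1/2)^(21.3/6.4) = 551 × (1/2)^3.3281 ≈ 54.864 mg.
tolipracaine: 688 × (1/2)^(21.3/10.9) = 688 × (1/2)^1.9541 ≈ 177.56 mg.
Total = 54.864 + 177.56 ≈ 232.42 mg.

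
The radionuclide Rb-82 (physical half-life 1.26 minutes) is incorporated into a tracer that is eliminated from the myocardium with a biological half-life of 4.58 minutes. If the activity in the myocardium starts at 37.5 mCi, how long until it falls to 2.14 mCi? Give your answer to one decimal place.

4.1 minutes

1/t_eff = 1/t_phys + 1/t_biol = 1/1.26 + 1/4.58 = 1.012 per minute.
t_eff = 1.26 × 4.58 / (1.26 + 4.58) ≈ 0.98815 minutes.
n = log₂(37.5/2.14) ≈ 4.1312; t = 4.1312 × 0.98815 ≈ 4.0823 minutes.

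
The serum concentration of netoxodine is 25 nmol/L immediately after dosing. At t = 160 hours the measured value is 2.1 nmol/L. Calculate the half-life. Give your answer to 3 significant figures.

44.8 hours

A/A₀ = 2.1/25 ≈ 0.084.
n = log₂(11.905) ≈ 3.5735 half-lives elapsed in 160 hours.
t½ = 160/3.5735 ≈ 44.774 hours.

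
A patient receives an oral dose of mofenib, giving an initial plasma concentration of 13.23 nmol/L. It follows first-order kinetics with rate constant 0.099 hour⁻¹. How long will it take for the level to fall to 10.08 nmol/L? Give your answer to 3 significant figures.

t½ = ln 2 / λ = 0.69315 / 0.099 ≈ 7.0015 hours.
Fraction remaining = 10.08/13.23 ≈ 0.7619.
n = log₂(13.23/10.08) = ln(1.3125)/ln 2 ≈ 0.39232 half-lives.
t = n × t½ = 0.39232 × 7.0015 ≈ 2.7468 hours.

2.75 hours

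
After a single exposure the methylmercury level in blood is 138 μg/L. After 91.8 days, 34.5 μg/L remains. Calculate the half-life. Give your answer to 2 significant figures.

46 days

A/A₀ = 34.5/138 ≈ 0.25.
n = log₂(4) ≈ 2 half-lives elapsed in 91.8 days.
t½ = 91.8/2 ≈ 45.9 days.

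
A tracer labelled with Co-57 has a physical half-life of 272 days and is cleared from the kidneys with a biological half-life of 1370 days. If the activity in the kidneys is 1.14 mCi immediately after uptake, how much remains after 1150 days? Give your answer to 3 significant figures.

0.0340 mCi

1/t_eff = 1/t_phys + 1/t_biol = 1/272 + 1/1370 = 0.0044064 per day.
t_eff = 272 × 1370 / (272 + 1370) ≈ 226.94 days.
Remaining = 1.14 × (1/2)^(1150/226.94) = 1.14 × (1/2)^5.0674 ≈ 0.034 mCi.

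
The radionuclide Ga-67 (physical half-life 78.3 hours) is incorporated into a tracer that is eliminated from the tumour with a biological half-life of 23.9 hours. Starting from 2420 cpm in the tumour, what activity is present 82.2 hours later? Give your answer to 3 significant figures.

108 cpm

1/t_eff = 1/t_phys + 1/t_biol = 1/78.3 + 1/23.9 = 0.054612 per hour.
t_eff = 78.3 × 23.9 / (78.3 + 23.9) ≈ 18.311 hours.
Remaining = 2420 × (1/2)^(82.2/18.311) = 2420 × (1/2)^4.4891 ≈ 107.76 cpm.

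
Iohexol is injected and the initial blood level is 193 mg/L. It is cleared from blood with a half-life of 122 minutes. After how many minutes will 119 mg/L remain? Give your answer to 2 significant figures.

Fraction remaining = 119/193 ≈ 0.61658.
n = log₂(193/119) = ln(1.6218)/ln 2 ≈ 0.69764 half-lives.
t = n × t½ = 0.69764 × 122 ≈ 85.112 minutes.

85 minutes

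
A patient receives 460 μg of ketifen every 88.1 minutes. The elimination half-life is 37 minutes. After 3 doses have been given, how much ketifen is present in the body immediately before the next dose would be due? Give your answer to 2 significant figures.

The 3 doses were given 264.3, 176.2, 88.1 minutes ago.
Total = 460·(1/2)^(264.3/37) + 460·(1/2)^(176.2/37) + 460·(1/2)^(88.1/37)
      = 3.2541 + 16.951 + 88.304 ≈ 108.51 μg.

110 μg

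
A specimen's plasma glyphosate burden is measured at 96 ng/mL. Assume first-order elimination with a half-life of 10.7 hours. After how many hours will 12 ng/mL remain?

32.1 hours

12/96 = 1/8, so 3 half-lives have elapsed.
t = 3 × 10.7 = 32.1 hours.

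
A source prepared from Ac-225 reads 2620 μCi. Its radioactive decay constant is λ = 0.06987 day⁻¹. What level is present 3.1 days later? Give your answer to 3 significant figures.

2110 μCi

t½ = ln 2 / λ = 0.69315 / 0.06987 ≈ 9.9205 days.
Number of half-lives: n = 3.1/9.9205 ≈ 0.31248.
Remaining = 2620 × (1/2)^0.31248 = 2620 × 0.80525 ≈ 2109.8 μCi.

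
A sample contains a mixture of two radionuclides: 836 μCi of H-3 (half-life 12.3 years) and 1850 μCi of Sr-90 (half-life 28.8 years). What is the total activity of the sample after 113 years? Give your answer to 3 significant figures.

H-3: 836 × (1/2)^(113/12.3) = 836 × (1/2)^9.187 ≈ 1.4343 μCi.
Sr-90: 1850 × (1/2)^(113/28.8) = 1850 × (1/2)^3.9236 ≈ 121.91 μCi.
Total = 1.4343 + 121.91 ≈ 123.35 μCi.

123 μCi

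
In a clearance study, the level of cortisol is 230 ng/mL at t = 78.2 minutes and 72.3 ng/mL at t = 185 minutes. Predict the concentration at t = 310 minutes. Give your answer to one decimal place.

Over Δt = 185 − 78.2 = 106.8 minutes, the level fell by a factor of 230/72.3 ≈ 3.1812.
n = log₂(3.1812) ≈ 1.6696 half-lives, so t½ = 106.8/1.6696 ≈ 63.969 minutes.
From t = 185 to t = 310: 72.3 × (1/2)^((310−185)/63.969) ≈ 18.66 ng/mL.

18.7 ng/mL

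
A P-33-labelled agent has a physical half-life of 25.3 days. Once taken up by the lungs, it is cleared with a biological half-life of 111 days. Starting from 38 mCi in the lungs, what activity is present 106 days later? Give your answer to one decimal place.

1/t_eff = 1/t_phys + 1/t_biol = 1/25.3 + 1/111 = 0.048535 per day.
t_eff = 25.3 × 111 / (25.3 + 111) ≈ 20.604 days.
Remaining = 38 × (1/2)^(106/20.604) = 38 × (1/2)^5.1447 ≈ 1.0742 mCi.

1.1 mCi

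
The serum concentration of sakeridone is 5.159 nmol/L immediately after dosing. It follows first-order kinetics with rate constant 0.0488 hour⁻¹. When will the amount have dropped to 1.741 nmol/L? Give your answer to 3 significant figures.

22.3 hours

t½ = ln 2 / λ = 0.69315 / 0.0488 ≈ 14.204 hours.
Fraction remaining = 1.741/5.159 ≈ 0.33747.
n = log₂(5.159/1.741) = ln(2.9632)/ln 2 ≈ 1.5672 half-lives.
t = n × t½ = 1.5672 × 14.204 ≈ 22.26 hours.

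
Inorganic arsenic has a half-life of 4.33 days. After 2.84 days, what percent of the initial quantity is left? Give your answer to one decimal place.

n = 2.84/4.33 ≈ 0.65589 half-lives.
Fraction remaining = (1/2)^0.65589 ≈ 0.63468, i.e. 63.468%.

63.5%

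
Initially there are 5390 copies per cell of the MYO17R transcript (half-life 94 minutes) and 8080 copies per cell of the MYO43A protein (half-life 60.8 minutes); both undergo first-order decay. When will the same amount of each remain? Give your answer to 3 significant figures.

101 minutes

Set 5390·(1/2)^(t/94) = 8080·(1/2)^(t/60.8).
Taking log₂: log₂(5390/8080) = t·(1/94 − 1/60.8).
log₂(0.66708) = -0.58407; 1/94 − 1/60.8 = -0.0058091.
t = -0.58407 / -0.0058091 ≈ 100.54 minutes.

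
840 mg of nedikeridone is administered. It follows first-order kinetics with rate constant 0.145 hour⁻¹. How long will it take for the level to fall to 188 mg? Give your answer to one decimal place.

t½ = ln 2 / λ = 0.69315 / 0.145 ≈ 4.7803 hours.
Fraction remaining = 188/840 ≈ 0.22381.
n = log₂(840/188) = ln(4.4681)/ln 2 ≈ 2.1597 half-lives.
t = n × t½ = 2.1597 × 4.7803 ≈ 10.324 hours.

10.3 hours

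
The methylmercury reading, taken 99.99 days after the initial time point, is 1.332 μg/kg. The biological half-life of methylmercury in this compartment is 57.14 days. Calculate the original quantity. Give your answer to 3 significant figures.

4.48 μg/kg

Number of half-lives elapsed: n = 99.99/57.14 ≈ 1.7499.
A₀ = A × 2^n = 1.332 × 2^1.7499 = 1.332 × 3.3634 ≈ 4.48 μg/kg.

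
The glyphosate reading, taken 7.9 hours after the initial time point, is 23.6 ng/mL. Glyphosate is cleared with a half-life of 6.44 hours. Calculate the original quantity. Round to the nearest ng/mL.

Number of half-lives elapsed: n = 7.9/6.44 ≈ 1.2267.
A₀ = A × 2^n = 23.6 × 2^1.2267 = 23.6 × 2.3403 ≈ 55.232 ng/mL.

55 ng/mL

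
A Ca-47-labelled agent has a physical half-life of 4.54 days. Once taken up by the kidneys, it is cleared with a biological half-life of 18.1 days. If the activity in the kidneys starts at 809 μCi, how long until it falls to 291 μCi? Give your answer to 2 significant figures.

1/t_eff = 1/t_phys + 1/t_biol = 1/4.54 + 1/18.1 = 0.27551 per day.
t_eff = 4.54 × 18.1 / (4.54 + 18.1) ≈ 3.6296 days.
n = log₂(809/291) ≈ 1.4751; t = 1.4751 × 3.6296 ≈ 5.3541 days.

5.4 days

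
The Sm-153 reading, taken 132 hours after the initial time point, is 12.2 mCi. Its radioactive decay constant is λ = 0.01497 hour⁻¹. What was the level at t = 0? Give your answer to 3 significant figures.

t½ = ln 2 / λ = 0.69315 / 0.01497 ≈ 46.302 hours.
Number of half-lives elapsed: n = 132/46.302 ≈ 2.8508.
A₀ = A × 2^n = 12.2 × 2^2.8508 = 12.2 × 7.2141 ≈ 88.012 mCi.

88.0 mCi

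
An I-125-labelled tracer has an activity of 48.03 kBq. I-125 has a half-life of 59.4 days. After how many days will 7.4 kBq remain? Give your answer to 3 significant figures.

160 days

Fraction remaining = 7.4/48.03 ≈ 0.15407.
n = log₂(48.03/7.4) = ln(6.4905)/ln 2 ≈ 2.6983 half-lives.
t = n × t½ = 2.6983 × 59.4 ≈ 160.28 days.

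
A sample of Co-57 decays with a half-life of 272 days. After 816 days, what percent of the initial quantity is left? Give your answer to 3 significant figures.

n = 816/272 ≈ 3 half-lives.
Fraction remaining = (1/2)^3 ≈ 0.125, i.e. 12.5%.

12.5%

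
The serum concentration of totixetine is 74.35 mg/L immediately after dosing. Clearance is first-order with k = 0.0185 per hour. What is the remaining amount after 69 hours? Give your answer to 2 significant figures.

t½ = ln 2 / k = 0.69315 / 0.0185 ≈ 37.467 hours.
Number of half-lives: n = 69/37.467 ≈ 1.8416.
Remaining = 74.35 × (1/2)^1.8416 = 74.35 × 0.27901 ≈ 20.745 mg/L.

21 mg/L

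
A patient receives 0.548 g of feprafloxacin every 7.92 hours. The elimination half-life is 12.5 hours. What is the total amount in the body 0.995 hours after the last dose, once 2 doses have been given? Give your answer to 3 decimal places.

The 2 doses were given 8.915, 0.995 hours ago.
Total = 0.548·(1/2)^(8.915/12.5) + 0.548·(1/2)^(0.995/12.5)
      = 0.33426 + 0.51858 ≈ 0.85284 g.

0.853 g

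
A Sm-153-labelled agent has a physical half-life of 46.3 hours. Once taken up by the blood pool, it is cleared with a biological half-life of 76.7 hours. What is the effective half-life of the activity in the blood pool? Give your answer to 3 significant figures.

1/t_eff = 1/t_phys + 1/t_biol = 1/46.3 + 1/76.7 = 0.034636 per hour.
t_eff = 46.3 × 76.7 / (46.3 + 76.7) ≈ 28.872 hours.

28.9 hours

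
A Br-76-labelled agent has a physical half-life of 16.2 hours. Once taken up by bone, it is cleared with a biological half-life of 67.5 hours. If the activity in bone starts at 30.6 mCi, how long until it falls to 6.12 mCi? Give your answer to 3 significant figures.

30.3 hours

1/t_eff = 1/t_phys + 1/t_biol = 1/16.2 + 1/67.5 = 0.076543 per hour.
t_eff = 16.2 × 67.5 / (16.2 + 67.5) ≈ 13.065 hours.
n = log₂(30.6/6.12) ≈ 2.3219; t = 2.3219 × 13.065 ≈ 30.335 hours.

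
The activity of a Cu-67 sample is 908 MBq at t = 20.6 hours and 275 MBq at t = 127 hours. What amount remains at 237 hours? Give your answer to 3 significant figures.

Over Δt = 127 − 20.6 = 106.4 hours, the level fell by a factor of 908/275 ≈ 3.3018.
n = log₂(3.3018) ≈ 1.7233 half-lives, so t½ = 106.4/1.7233 ≈ 61.743 hours.
From t = 127 to t = 237: 275 × (1/2)^((237−127)/61.743) ≈ 79.989 MBq.

80.0 MBq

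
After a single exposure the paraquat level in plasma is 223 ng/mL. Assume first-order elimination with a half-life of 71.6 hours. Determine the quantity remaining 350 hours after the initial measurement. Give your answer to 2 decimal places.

Number of half-lives: n = 350/71.6 ≈ 4.8883.
Remaining = 223 × (1/2)^4.8883 = 223 × 0.033766 ≈ 7.5299 ng/mL.

7.53 ng/mL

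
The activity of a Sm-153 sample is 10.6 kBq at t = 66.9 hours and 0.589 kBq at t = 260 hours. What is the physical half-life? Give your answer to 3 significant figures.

46.3 hours

Over Δt = 260 − 66.9 = 193.1 hours, the level fell by a factor of 10.6/0.589 ≈ 17.997.
n = log₂(17.997) ≈ 4.1697 half-lives, so t½ = 193.1/4.1697 ≈ 46.311 hours.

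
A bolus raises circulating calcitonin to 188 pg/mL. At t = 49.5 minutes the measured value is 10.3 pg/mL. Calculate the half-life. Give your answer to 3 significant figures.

11.8 minutes

A/A₀ = 10.3/188 ≈ 0.054787.
n = log₂(18.252) ≈ 4.19 half-lives elapsed in 49.5 minutes.
t½ = 49.5/4.19 ≈ 11.814 minutes.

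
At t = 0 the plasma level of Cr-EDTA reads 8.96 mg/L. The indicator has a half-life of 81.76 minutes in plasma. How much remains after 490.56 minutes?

Elapsed time is 6 half-lives (490.56/81.76).
Each half-life halves the amount: 8.96 × (1/2)^6 = 8.96/64 = 0.14 mg/L.

0.14 mg/L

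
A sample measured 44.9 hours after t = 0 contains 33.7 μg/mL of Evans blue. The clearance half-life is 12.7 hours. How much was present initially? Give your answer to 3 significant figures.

Number of half-lives elapsed: n = 44.9/12.7 ≈ 3.5354.
A₀ = A × 2^n = 33.7 × 2^3.5354 = 33.7 × 11.595 ≈ 390.75 μg/mL.

391 μg/mL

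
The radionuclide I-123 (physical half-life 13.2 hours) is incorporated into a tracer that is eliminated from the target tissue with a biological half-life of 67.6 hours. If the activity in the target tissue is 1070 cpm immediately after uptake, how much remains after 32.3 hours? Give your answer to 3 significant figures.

141 cpm

1/t_eff = 1/t_phys + 1/t_biol = 1/13.2 + 1/67.6 = 0.09055 per hour.
t_eff = 13.2 × 67.6 / (13.2 + 67.6) ≈ 11.044 hours.
Remaining = 1070 × (1/2)^(32.3/11.044) = 1070 × (1/2)^2.9248 ≈ 140.91 cpm.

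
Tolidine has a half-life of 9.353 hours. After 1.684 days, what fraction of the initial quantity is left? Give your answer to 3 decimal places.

0.050

1.684 days = 40.416 hours.
n = 40.416/9.353 ≈ 4.3212 half-lives.
Fraction remaining = (1/2)^4.3212 ≈ 0.050026.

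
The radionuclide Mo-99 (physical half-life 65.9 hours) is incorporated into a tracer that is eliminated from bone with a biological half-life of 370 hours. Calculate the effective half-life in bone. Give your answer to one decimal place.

1/t_eff = 1/t_phys + 1/t_biol = 1/65.9 + 1/370 = 0.017877 per hour.
t_eff = 65.9 × 370 / (65.9 + 370) ≈ 55.937 hours.

55.9 hours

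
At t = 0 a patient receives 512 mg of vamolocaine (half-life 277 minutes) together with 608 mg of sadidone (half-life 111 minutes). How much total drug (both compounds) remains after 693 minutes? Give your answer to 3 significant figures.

vamolocaine: 512 × (1/2)^(693/277) = 512 × (1/2)^2.5018 ≈ 90.396 mg.
sadidone: 608 × (1/2)^(693/111) = 608 × (1/2)^6.2432 ≈ 8.026 mg.
Total = 90.396 + 8.026 ≈ 98.423 mg.

98.4 mg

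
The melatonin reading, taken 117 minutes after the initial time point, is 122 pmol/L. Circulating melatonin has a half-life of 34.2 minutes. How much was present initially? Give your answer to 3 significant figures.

1310 pmol/L

Number of half-lives elapsed: n = 117/34.2 ≈ 3.4211.
A₀ = A × 2^n = 122 × 2^3.4211 = 122 × 10.711 ≈ 1306.8 pmol/L.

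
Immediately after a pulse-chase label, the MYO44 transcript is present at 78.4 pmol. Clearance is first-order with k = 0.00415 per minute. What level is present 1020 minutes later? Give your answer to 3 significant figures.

1.14 pmol

t½ = ln 2 / k = 0.69315 / 0.00415 ≈ 167.02 minutes.
Number of half-lives: n = 1020/167.02 ≈ 6.1069.
Remaining = 78.4 × (1/2)^6.1069 = 78.4 × 0.014509 ≈ 1.1375 pmol.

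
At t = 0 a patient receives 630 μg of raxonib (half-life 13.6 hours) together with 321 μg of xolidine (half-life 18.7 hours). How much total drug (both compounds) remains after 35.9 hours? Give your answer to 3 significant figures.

186 μg

raxonib: 630 × (1/2)^(35.9/13.6) = 630 × (1/2)^2.6397 ≈ 101.09 μg.
xolidine: 321 × (1/2)^(35.9/18.7) = 321 × (1/2)^1.9198 ≈ 84.838 μg.
Total = 101.09 + 84.838 ≈ 185.93 μg.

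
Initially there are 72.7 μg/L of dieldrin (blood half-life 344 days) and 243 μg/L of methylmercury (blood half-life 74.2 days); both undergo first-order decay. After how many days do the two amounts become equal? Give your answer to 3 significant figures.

165 days

Set 72.7·(1/2)^(t/344) = 243·(1/2)^(t/74.2).
Taking log₂: log₂(72.7/243) = t·(1/344 − 1/74.2).
log₂(0.29918) = -1.7409; 1/344 − 1/74.2 = -0.01057.
t = -1.7409 / -0.01057 ≈ 164.7 days.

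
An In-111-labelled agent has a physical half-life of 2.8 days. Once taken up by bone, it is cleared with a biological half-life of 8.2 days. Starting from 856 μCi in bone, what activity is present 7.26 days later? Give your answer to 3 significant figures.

76.8 μCi

1/t_eff = 1/t_phys + 1/t_biol = 1/2.8 + 1/8.2 = 0.47909 per day.
t_eff = 2.8 × 8.2 / (2.8 + 8.2) ≈ 2.0873 days.
Remaining = 856 × (1/2)^(7.26/2.0873) = 856 × (1/2)^3.4782 ≈ 76.811 μCi.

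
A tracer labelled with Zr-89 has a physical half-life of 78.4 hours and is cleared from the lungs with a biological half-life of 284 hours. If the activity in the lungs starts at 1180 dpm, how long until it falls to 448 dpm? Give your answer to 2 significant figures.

86 hours

1/t_eff = 1/t_phys + 1/t_biol = 1/78.4 + 1/284 = 0.016276 per hour.
t_eff = 78.4 × 284 / (78.4 + 284) ≈ 61.439 hours.
n = log₂(1180/448) ≈ 1.3972; t = 1.3972 × 61.439 ≈ 85.844 hours.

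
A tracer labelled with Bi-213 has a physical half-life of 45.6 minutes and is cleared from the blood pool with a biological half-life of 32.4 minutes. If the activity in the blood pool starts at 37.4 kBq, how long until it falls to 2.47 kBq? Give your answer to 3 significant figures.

1/t_eff = 1/t_phys + 1/t_biol = 1/45.6 + 1/32.4 = 0.052794 per minute.
t_eff = 45.6 × 32.4 / (45.6 + 32.4) ≈ 18.942 minutes.
n = log₂(37.4/2.47) ≈ 3.9205; t = 3.9205 × 18.942 ≈ 74.259 minutes.

74.3 minutes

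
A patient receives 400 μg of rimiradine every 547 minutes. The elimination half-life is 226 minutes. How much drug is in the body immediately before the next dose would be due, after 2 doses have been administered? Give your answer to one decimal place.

88.7 μg

The 2 doses were given 1094, 547 minutes ago.
Total = 400·(1/2)^(1094/226) + 400·(1/2)^(547/226)
      = 13.959 + 74.724 ≈ 88.683 μg.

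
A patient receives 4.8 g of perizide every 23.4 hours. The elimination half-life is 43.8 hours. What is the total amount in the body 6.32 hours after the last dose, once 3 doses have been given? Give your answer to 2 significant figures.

9.4 g

The 3 doses were given 53.12, 29.72, 6.32 hours ago.
Total = 4.8·(1/2)^(53.12/43.8) + 4.8·(1/2)^(29.72/43.8) + 4.8·(1/2)^(6.32/43.8)
      = 2.0709 + 2.999 + 4.3432 ≈ 9.4131 g.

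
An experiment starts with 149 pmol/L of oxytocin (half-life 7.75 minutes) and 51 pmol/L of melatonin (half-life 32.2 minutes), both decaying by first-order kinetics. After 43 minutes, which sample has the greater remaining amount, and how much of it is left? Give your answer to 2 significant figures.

melatonin, 20 pmol/L

oxytocin: 149 × (1/2)^5.5484 ≈ 3.1839 pmol/L.
melatonin: 51 × (1/2)^1.3354 ≈ 20.21 pmol/L.
Melatonin has more remaining, at ≈ 20.21 pmol/L.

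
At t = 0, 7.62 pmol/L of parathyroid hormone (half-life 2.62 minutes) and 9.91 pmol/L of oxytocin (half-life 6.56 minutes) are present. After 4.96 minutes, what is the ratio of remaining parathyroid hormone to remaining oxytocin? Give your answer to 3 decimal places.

0.350

parathyroid hormone: 7.62 × (1/2)^(4.96/2.62) = 7.62 × (1/2)^1.8931 ≈ 2.0515 pmol/L.
oxytocin: 9.91 × (1/2)^(4.96/6.56) = 9.91 × (1/2)^0.7561 ≈ 5.8677 pmol/L.
Ratio ≈ 2.0515 / 5.8677 ≈ 0.34962.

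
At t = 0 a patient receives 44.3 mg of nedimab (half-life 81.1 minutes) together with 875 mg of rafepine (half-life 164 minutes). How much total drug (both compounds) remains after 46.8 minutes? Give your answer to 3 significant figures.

748 mg

nedimab: 44.3 × (1/2)^(46.8/81.1) = 44.3 × (1/2)^0.57707 ≈ 29.695 mg.
rafepine: 875 × (1/2)^(46.8/164) = 875 × (1/2)^0.28537 ≈ 717.97 mg.
Total = 29.695 + 717.97 ≈ 747.66 mg.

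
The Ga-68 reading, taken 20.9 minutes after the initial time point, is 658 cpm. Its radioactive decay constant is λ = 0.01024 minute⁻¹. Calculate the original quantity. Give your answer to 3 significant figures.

t½ = ln 2 / λ = 0.69315 / 0.01024 ≈ 67.69 minutes.
Number of half-lives elapsed: n = 20.9/67.69 ≈ 0.30876.
A₀ = A × 2^n = 658 × 2^0.30876 = 658 × 1.2386 ≈ 815.03 cpm.

815 cpm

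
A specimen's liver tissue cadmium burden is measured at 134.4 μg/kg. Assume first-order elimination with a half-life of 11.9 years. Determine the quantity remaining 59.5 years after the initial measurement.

Elapsed time is 5 half-lives (59.5/11.9).
Each half-life halves the amount: 134.4 × (1/2)^5 = 134.4/32 = 4.2 μg/kg.

4.2 μg/kg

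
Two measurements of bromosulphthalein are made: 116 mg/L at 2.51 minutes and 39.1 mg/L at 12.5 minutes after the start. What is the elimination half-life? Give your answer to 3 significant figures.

Over Δt = 12.5 − 2.51 = 9.99 minutes, the level fell by a factor of 116/39.1 ≈ 2.9668.
n = log₂(2.9668) ≈ 1.5689 half-lives, so t½ = 9.99/1.5689 ≈ 6.3676 minutes.

6.37 minutes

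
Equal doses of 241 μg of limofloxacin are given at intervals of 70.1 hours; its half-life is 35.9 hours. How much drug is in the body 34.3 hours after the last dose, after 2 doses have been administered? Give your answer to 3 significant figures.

The 2 doses were given 104.4, 34.3 hours ago.
Total = 241·(1/2)^(104.4/35.9) + 241·(1/2)^(34.3/35.9)
      = 32.107 + 124.28 ≈ 156.39 μg.

156 μg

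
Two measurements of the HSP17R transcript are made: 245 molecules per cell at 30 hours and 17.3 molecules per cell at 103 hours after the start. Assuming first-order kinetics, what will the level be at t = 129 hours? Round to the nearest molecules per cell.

7 molecules per cell

Over Δt = 103 − 30 = 73 hours, the level fell by a factor of 245/17.3 ≈ 14.162.
n = log₂(14.162) ≈ 3.8239 half-lives, so t½ = 73/3.8239 ≈ 19.09 hours.
From t = 103 to t = 129: 17.3 × (1/2)^((129−103)/19.09) ≈ 6.7307 molecules per cell.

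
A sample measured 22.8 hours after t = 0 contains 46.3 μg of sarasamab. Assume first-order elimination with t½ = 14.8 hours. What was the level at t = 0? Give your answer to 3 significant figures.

Number of half-lives elapsed: n = 22.8/14.8 ≈ 1.5405.
A₀ = A × 2^n = 46.3 × 2^1.5405 = 46.3 × 2.909 ≈ 134.69 μg.

135 μg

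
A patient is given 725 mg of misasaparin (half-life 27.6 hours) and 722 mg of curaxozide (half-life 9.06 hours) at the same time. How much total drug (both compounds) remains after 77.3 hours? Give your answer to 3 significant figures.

106 mg

misasaparin: 725 × (1/2)^(77.3/27.6) = 725 × (1/2)^2.8007 ≈ 104.05 mg.
curaxozide: 722 × (1/2)^(77.3/9.06) = 722 × (1/2)^8.532 ≈ 1.9505 mg.
Total = 104.05 + 1.9505 ≈ 106 mg.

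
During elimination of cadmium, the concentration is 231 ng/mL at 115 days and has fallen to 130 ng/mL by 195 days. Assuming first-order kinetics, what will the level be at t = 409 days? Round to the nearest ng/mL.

28 ng/mL

Over Δt = 195 − 115 = 80 days, the level fell by a factor of 231/130 ≈ 1.7769.
n = log₂(1.7769) ≈ 0.82938 half-lives, so t½ = 80/0.82938 ≈ 96.457 days.
From t = 195 to t = 409: 130 × (1/2)^((409−195)/96.457) ≈ 27.931 ng/mL.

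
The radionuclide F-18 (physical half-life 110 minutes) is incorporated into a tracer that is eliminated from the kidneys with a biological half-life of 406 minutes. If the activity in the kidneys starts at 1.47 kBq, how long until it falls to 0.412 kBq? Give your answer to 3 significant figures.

1/t_eff = 1/t_phys + 1/t_biol = 1/110 + 1/406 = 0.011554 per minute.
t_eff = 110 × 406 / (110 + 406) ≈ 86.55 minutes.
n = log₂(1.47/0.412) ≈ 1.8351; t = 1.8351 × 86.55 ≈ 158.83 minutes.

159 minutes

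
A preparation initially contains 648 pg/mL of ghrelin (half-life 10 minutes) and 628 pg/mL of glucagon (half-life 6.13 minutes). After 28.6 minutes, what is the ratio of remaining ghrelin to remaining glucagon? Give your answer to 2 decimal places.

3.61

ghrelin: 648 × (1/2)^(28.6/10) = 648 × (1/2)^2.86 ≈ 89.254 pg/mL.
glucagon: 628 × (1/2)^(28.6/6.13) = 628 × (1/2)^4.6656 ≈ 24.745 pg/mL.
Ratio ≈ 89.254 / 24.745 ≈ 3.607.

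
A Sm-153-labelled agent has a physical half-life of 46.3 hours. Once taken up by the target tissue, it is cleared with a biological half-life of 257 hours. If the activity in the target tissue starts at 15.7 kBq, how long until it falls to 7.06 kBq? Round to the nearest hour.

45 hours

1/t_eff = 1/t_phys + 1/t_biol = 1/46.3 + 1/257 = 0.025489 per hour.
t_eff = 46.3 × 257 / (46.3 + 257) ≈ 39.232 hours.
n = log₂(15.7/7.06) ≈ 1.153; t = 1.153 × 39.232 ≈ 45.236 hours.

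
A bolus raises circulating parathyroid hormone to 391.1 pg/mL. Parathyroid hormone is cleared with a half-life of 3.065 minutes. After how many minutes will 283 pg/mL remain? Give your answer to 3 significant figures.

Fraction remaining = 283/391.1 ≈ 0.7236.
n = log₂(391.1/283) = ln(1.382)/ln 2 ≈ 0.46674 half-lives.
t = n × t½ = 0.46674 × 3.065 ≈ 1.4305 minutes.

1.43 minutes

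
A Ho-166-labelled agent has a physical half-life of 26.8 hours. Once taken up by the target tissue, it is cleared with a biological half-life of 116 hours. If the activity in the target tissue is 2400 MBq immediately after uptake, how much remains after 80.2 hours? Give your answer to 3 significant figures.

1/t_eff = 1/t_phys + 1/t_biol = 1/26.8 + 1/116 = 0.045934 per hour.
t_eff = 26.8 × 116 / (26.8 + 116) ≈ 21.77 hours.
Remaining = 2400 × (1/2)^(80.2/21.77) = 2400 × (1/2)^3.6839 ≈ 186.74 MBq.

187 MBq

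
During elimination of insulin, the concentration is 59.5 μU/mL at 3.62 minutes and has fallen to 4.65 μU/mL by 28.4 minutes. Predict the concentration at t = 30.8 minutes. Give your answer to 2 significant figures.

3.6 μU/mL

Over Δt = 28.4 − 3.62 = 24.78 minutes, the level fell by a factor of 59.5/4.65 ≈ 12.796.
n = log₂(12.796) ≈ 3.6776 half-lives, so t½ = 24.78/3.6776 ≈ 6.7381 minutes.
From t = 28.4 to t = 30.8: 4.65 × (1/2)^((30.8−28.4)/6.7381) ≈ 3.6327 μU/mL.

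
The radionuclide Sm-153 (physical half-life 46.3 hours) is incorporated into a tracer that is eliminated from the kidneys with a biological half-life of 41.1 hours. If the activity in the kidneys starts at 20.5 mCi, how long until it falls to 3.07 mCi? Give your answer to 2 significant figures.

1/t_eff = 1/t_phys + 1/t_biol = 1/46.3 + 1/41.1 = 0.045929 per hour.
t_eff = 46.3 × 41.1 / (46.3 + 41.1) ≈ 21.773 hours.
n = log₂(20.5/3.07) ≈ 2.7393; t = 2.7393 × 21.773 ≈ 59.642 hours.

60 hours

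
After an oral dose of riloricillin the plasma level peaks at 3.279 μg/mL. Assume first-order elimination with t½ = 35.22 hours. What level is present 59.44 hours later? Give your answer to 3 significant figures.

Number of half-lives: n = 59.44/35.22 ≈ 1.6877.
Remaining = 3.279 × (1/2)^1.6877 = 3.279 × 0.31043 ≈ 1.0179 μg/mL.

1.02 μg/mL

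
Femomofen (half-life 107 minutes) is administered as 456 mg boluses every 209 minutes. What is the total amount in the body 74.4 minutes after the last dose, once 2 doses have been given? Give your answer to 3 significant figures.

The 2 doses were given 283.4, 74.4 minutes ago.
Total = 456·(1/2)^(283.4/107) + 456·(1/2)^(74.4/107)
      = 72.721 + 281.61 ≈ 354.33 mg.

354 mg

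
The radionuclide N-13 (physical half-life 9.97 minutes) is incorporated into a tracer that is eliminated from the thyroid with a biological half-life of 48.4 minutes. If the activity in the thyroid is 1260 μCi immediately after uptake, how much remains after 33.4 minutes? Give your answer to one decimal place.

1/t_eff = 1/t_phys + 1/t_biol = 1/9.97 + 1/48.4 = 0.12096 per minute.
t_eff = 9.97 × 48.4 / (9.97 + 48.4) ≈ 8.2671 minutes.
Remaining = 1260 × (1/2)^(33.4/8.2671) = 1260 × (1/2)^4.0401 ≈ 76.59 μCi.

76.6 μCi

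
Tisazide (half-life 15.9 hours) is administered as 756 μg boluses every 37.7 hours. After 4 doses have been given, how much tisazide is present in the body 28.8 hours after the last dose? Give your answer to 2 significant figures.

The 4 doses were given 141.9, 104.2, 66.5, 28.8 hours ago.
Total = 756·(1/2)^(141.9/15.9) + 756·(1/2)^(104.2/15.9) + 756·(1/2)^(66.5/15.9) + 756·(1/2)^(28.8/15.9)
      = 1.5559 + 8.0489 + 41.639 + 215.41 ≈ 266.65 μg.

270 μg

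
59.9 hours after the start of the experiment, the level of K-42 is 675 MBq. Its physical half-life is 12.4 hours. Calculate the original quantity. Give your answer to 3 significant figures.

19200 MBq

Number of half-lives elapsed: n = 59.9/12.4 ≈ 4.8306.
A₀ = A × 2^n = 675 × 2^4.8306 = 675 × 28.456 ≈ 19208 MBq.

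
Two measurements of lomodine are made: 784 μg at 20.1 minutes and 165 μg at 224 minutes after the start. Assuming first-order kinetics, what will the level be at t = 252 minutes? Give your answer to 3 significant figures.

Over Δt = 224 − 20.1 = 203.9 minutes, the level fell by a factor of 784/165 ≈ 4.7515.
n = log₂(4.7515) ≈ 2.2484 half-lives, so t½ = 203.9/2.2484 ≈ 90.687 minutes.
From t = 224 to t = 252: 165 × (1/2)^((252−224)/90.687) ≈ 133.21 μg.

133 μg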